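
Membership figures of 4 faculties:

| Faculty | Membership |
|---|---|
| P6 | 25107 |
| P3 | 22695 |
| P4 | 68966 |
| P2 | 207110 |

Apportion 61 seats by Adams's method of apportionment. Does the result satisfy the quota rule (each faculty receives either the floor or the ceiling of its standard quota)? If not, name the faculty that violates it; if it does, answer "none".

P2

Standard quotas: P6 4.729, P3 4.274, P4 12.989, P2 39.008.
Adams allocation: P6 5, P3 5, P4 13, P2 38.
P2 has quota 39.008 (lower 39, upper 40) but receives 38 — outside the quota interval.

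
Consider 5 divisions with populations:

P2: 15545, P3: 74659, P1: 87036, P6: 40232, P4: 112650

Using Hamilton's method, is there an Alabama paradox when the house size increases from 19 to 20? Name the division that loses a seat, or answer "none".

none

At 19 seats: P2 1, P3 4, P1 5, P6 2, P4 7.
At 20 seats: P2 1, P3 5, P1 5, P6 2, P4 7.
No division's allocation decreased.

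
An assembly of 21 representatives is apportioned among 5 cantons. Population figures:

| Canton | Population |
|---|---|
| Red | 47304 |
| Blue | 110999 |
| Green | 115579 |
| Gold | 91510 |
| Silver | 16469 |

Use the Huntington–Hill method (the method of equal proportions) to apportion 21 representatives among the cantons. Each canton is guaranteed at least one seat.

Red 3, Blue 6, Green 6, Gold 5, Silver 1

With divisor 18573: modified quotas Red 2.547, Blue 5.976, Green 6.223, Gold 4.927, Silver 0.887.
Geometric-mean thresholds: Red √(2·3)=2.449, Blue √(5·6)=5.477, Green √(6·7)=6.481, Gold √(4·5)=4.472, Silver (min 1).
Each quota rounded against its threshold gives Red 3, Blue 6, Green 6, Gold 5, Silver 1 (total 21).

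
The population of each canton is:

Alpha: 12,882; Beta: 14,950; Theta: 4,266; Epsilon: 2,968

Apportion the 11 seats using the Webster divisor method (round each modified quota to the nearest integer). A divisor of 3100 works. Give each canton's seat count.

Alpha 4; Beta 5; Theta 1; Epsilon 1

With modified divisor 3100: modified quotas Alpha 4.155, Beta 4.823, Theta 1.376, Epsilon 0.957.
Rounding to the nearest integer: Alpha 4, Beta 5, Theta 1, Epsilon 1 (total 11).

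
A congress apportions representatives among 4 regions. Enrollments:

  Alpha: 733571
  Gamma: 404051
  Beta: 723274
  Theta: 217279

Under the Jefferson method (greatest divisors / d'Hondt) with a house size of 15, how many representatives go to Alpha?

6

Standard divisor 2078175/15 ≈ 138545; standard quotas: Alpha 5.295, Gamma 2.916, Beta 5.220, Theta 1.568.
Rounding down gives 5, 2, 5, 1 = 13 seats, so the divisor must be adjusted.
With modified divisor 121400: modified quotas Alpha 6.043, Gamma 3.328, Beta 5.958, Theta 1.790.
Rounding down: Alpha 6, Gamma 3, Beta 5, Theta 1 (total 15).
Alpha receives 6.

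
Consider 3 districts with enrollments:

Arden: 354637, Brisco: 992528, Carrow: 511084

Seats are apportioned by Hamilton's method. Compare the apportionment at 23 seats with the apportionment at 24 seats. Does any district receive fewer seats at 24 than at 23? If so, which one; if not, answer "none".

At 23 seats: Arden 5, Brisco 12, Carrow 6.
At 24 seats: Arden 4, Brisco 13, Carrow 7.
Arden drops from 5 to 4.

Arden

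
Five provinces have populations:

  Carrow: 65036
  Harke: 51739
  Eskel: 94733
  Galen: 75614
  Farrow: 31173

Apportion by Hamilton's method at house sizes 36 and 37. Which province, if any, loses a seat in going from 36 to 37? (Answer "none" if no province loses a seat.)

At 36 seats: Carrow 7, Harke 6, Eskel 11, Galen 9, Farrow 3.
At 37 seats: Carrow 7, Harke 6, Eskel 11, Galen 9, Farrow 4.
No province's allocation decreased.

none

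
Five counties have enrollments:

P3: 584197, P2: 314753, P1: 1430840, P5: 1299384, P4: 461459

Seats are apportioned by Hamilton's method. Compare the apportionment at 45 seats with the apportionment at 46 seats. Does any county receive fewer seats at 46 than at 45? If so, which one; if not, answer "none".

P2

At 45 seats: P3 6, P2 4, P1 16, P5 14, P4 5.
At 46 seats: P3 7, P2 3, P1 16, P5 15, P4 5.
P2 drops from 4 to 3.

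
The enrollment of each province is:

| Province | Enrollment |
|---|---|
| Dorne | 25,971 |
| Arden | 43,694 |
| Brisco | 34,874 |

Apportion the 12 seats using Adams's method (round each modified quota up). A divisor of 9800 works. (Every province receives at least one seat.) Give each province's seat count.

With modified divisor 9800: modified quotas Dorne 2.650, Arden 4.459, Brisco 3.559.
Rounding up: Dorne 3, Arden 5, Brisco 4 (total 12).

Dorne 3; Arden 5; Brisco 4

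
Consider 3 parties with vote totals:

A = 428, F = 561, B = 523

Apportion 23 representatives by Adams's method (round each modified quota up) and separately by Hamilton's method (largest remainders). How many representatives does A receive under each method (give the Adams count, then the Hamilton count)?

Adams: A 7, F 8, B 8.
Hamilton: A 6, F 9, B 8.
A gets 7 under Adams and 6 under Hamilton.

7 and 6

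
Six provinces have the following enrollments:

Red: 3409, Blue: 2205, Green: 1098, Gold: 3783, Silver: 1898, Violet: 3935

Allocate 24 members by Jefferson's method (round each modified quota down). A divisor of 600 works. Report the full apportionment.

Red 5; Blue 3; Green 1; Gold 6; Silver 3; Violet 6

With modified divisor 600: modified quotas Red 5.682, Blue 3.675, Green 1.830, Gold 6.305, Silver 3.163, Violet 6.558.
Rounding down: Red 5, Blue 3, Green 1, Gold 6, Silver 3, Violet 6 (total 24).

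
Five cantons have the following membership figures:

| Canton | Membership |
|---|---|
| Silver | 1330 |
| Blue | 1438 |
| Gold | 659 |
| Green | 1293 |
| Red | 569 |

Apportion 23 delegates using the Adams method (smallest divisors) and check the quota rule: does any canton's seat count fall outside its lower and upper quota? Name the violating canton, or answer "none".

Standard quotas: Silver 5.784, Blue 6.253, Gold 2.866, Green 5.623, Red 2.474.
Adams allocation: Silver 6, Blue 6, Gold 3, Green 5, Red 3.
Every allocation lies between the lower and upper quota.

none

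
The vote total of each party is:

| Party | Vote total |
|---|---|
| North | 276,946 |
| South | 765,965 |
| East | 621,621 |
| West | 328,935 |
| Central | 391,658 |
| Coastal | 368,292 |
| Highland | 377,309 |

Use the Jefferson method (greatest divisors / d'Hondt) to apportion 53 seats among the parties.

North=5, South=13, East=11, West=5, Central=7, Coastal=6, Highland=6

Standard divisor 3130726/53 ≈ 59070.302; standard quotas: North 4.688, South 12.967, East 10.523, West 5.569, Central 6.630, Coastal 6.235, Highland 6.387.
Rounding down gives 4, 12, 10, 5, 6, 6, 6 = 49 seats, so the divisor must be adjusted.
With modified divisor 55100: modified quotas North 5.026, South 13.901, East 11.282, West 5.970, Central 7.108, Coastal 6.684, Highland 6.848.
Rounding down: North 5, South 13, East 11, West 5, Central 7, Coastal 6, Highland 6 (total 53).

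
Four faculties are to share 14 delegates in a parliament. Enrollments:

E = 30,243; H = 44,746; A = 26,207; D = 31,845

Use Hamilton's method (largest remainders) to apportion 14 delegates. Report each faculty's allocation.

Total 133041; standard divisor 133041/14 ≈ 9502.929.
Standard quotas: E 3.1825, H 4.7087, A 2.7578, D 3.3511.
Lower quotas: E 3, H 4, A 2, D 3 (sum 12, leaving 2 seats).
Remainders in descending order: A 0.7578, H 0.7087, D 0.3511, E 0.1825.
The surplus seats go to A, H.

E 3, H 5, A 3, D 3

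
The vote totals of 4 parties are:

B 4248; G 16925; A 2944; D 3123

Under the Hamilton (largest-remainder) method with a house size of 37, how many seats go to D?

Total 27240; standard divisor 27240/37 ≈ 736.216.
Standard quotas: B 5.7700, G 22.9892, A 3.9988, D 4.2420.
Lower quotas: B 5, G 22, A 3, D 4 (sum 34, leaving 3 seats).
Remainders in descending order: A 0.9988, G 0.9892, B 0.7700, D 0.2420.
The surplus seats go to A, G, B.
D receives 4.

4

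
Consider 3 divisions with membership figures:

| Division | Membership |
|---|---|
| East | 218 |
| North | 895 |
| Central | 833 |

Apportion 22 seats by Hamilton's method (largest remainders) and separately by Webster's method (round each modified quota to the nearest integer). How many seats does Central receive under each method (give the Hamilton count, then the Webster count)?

Hamilton: East 3, North 10, Central 9.
Webster: East 2, North 10, Central 10.
Central gets 9 under Hamilton and 10 under Webster.

9 and 10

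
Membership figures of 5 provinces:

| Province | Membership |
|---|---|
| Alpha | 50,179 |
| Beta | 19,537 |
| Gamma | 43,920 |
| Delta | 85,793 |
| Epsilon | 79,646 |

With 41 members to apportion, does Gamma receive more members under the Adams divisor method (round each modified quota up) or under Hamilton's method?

Adams

Adams: Alpha 7, Beta 3, Gamma 7, Delta 12, Epsilon 12.
Hamilton: Alpha 7, Beta 3, Gamma 6, Delta 13, Epsilon 12.
Gamma gets 7 under Adams and 6 under Hamilton.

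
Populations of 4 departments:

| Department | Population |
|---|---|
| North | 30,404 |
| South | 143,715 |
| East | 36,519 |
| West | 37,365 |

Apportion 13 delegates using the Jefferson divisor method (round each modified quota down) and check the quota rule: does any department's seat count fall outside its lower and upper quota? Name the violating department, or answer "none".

none

Standard quotas: North 1.594, South 7.533, East 1.914, West 1.959.
Jefferson allocation: North 1, South 8, East 2, West 2.
Every allocation lies between the lower and upper quota.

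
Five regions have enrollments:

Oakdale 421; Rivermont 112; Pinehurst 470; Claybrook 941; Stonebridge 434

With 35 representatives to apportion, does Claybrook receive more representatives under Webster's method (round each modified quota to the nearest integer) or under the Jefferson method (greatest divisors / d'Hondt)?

Webster: Oakdale 6, Rivermont 2, Pinehurst 7, Claybrook 14, Stonebridge 6.
Jefferson: Oakdale 6, Rivermont 1, Pinehurst 7, Claybrook 15, Stonebridge 6.
Claybrook gets 14 under Webster and 15 under Jefferson.

Jefferson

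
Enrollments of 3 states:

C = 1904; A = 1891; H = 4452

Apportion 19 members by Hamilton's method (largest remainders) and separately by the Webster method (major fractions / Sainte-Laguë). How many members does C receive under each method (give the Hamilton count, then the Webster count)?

5 and 4

Hamilton: C 5, A 4, H 10.
Webster: C 4, A 4, H 11.
C gets 5 under Hamilton and 4 under Webster.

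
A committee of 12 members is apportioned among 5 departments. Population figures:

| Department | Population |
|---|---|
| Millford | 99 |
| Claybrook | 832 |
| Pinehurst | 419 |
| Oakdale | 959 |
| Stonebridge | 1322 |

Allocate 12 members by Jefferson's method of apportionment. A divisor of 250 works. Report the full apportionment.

With modified divisor 250: modified quotas Millford 0.396, Claybrook 3.328, Pinehurst 1.676, Oakdale 3.836, Stonebridge 5.288.
Rounding down: Millford 0, Claybrook 3, Pinehurst 1, Oakdale 3, Stonebridge 5 (total 12).

Millford: 0, Claybrook: 3, Pinehurst: 1, Oakdale: 3, Stonebridge: 5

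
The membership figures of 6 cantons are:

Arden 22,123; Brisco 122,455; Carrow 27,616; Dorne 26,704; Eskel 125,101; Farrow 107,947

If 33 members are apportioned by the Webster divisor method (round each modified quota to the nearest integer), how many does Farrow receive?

8

Standard divisor 431946/33 ≈ 13089.273; standard quotas: Arden 1.690, Brisco 9.355, Carrow 2.110, Dorne 2.040, Eskel 9.558, Farrow 8.247.
Rounding to the nearest integer gives Arden 2, Brisco 9, Carrow 2, Dorne 2, Eskel 10, Farrow 8 — total 33, matching the house size, so no adjustment is needed.
Farrow receives 8.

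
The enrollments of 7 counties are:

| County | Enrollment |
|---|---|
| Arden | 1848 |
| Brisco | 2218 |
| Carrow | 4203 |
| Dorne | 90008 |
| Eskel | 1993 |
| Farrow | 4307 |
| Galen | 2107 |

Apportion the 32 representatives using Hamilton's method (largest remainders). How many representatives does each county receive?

Arden 0, Brisco 1, Carrow 1, Dorne 27, Eskel 1, Farrow 1, Galen 1

The standard divisor is 106684/32 ≈ 3333.875.
Standard quotas: Arden 0.5543, Brisco 0.6653, Carrow 1.2607, Dorne 26.9980, Eskel 0.5978, Farrow 1.2919, Galen 0.6320.
Lower quotas: Arden 0, Brisco 0, Carrow 1, Dorne 26, Eskel 0, Farrow 1, Galen 0 (sum 28, leaving 4 seats).
Remainders in descending order: Dorne 0.9980, Brisco 0.6653, Galen 0.6320, Eskel 0.5978, Arden 0.5543, Farrow 0.2919, Carrow 0.2607.
The surplus seats go to Dorne, Brisco, Galen, Eskel.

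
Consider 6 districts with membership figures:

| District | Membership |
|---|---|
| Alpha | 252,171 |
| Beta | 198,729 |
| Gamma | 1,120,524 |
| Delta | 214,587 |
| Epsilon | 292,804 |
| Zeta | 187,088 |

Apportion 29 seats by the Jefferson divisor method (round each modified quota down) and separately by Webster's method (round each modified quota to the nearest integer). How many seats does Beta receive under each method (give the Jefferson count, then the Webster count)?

2 and 3

Jefferson: Alpha 3, Beta 2, Gamma 15, Delta 3, Epsilon 4, Zeta 2.
Webster: Alpha 3, Beta 3, Gamma 14, Delta 3, Epsilon 4, Zeta 2.
Beta gets 2 under Jefferson and 3 under Webster.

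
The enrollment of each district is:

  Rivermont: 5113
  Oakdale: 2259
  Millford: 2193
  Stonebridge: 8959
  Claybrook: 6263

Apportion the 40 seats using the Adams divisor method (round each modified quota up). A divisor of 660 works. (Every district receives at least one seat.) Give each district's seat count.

With modified divisor 660: modified quotas Rivermont 7.747, Oakdale 3.423, Millford 3.323, Stonebridge 13.574, Claybrook 9.489.
Rounding up: Rivermont 8, Oakdale 4, Millford 4, Stonebridge 14, Claybrook 10 (total 40).

Rivermont: 8, Oakdale: 4, Millford: 4, Stonebridge: 14, Claybrook: 10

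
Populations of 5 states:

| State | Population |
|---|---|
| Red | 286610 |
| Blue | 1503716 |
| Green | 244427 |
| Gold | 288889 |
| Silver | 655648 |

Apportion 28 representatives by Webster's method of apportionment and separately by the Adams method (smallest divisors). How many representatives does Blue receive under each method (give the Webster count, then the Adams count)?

14 and 13

Webster: Red 3, Blue 14, Green 2, Gold 3, Silver 6.
Adams: Red 3, Blue 13, Green 3, Gold 3, Silver 6.
Blue gets 14 under Webster and 13 under Adams.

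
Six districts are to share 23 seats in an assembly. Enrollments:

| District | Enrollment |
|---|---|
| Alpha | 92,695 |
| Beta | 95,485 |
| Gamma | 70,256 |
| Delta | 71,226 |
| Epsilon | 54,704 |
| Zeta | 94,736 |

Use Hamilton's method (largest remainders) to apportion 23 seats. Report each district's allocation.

The standard divisor is 479102/23 ≈ 20830.522.
Standard quotas: Alpha 4.4500, Beta 4.5839, Gamma 3.3727, Delta 3.4193, Epsilon 2.6261, Zeta 4.5479.
Lower quotas: Alpha 4, Beta 4, Gamma 3, Delta 3, Epsilon 2, Zeta 4 (sum 20, leaving 3 seats).
Remainders in descending order: Epsilon 0.6261, Beta 0.5839, Zeta 0.5479, Alpha 0.4500, Delta 0.4193, Gamma 0.3727.
Largest remainders: Epsilon, Beta, Zeta receive the extra seats.

Alpha: 4, Beta: 5, Gamma: 3, Delta: 3, Epsilon: 3, Zeta: 5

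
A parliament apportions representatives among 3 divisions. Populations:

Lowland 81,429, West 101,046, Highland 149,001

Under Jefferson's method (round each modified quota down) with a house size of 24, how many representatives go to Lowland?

6

Standard divisor 331476/24 ≈ 13811.5; standard quotas: Lowland 5.896, West 7.316, Highland 10.788.
Rounding down gives 5, 7, 10 = 22 seats, so the divisor must be adjusted.
With modified divisor 13100: modified quotas Lowland 6.216, West 7.713, Highland 11.374.
Rounding down: Lowland 6, West 7, Highland 11 (total 24).
Lowland receives 6.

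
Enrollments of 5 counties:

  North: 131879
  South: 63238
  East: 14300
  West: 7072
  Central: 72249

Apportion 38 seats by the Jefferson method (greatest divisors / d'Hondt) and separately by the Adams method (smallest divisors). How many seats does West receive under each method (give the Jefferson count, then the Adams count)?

Jefferson: North 18, South 8, East 2, West 0, Central 10.
Adams: North 17, South 8, East 2, West 1, Central 10.
West gets 0 under Jefferson and 1 under Adams.

0 and 1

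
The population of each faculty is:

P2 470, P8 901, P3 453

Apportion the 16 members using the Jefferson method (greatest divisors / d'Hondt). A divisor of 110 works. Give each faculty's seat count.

P2=4, P8=8, P3=4

With modified divisor 110: modified quotas P2 4.273, P8 8.191, P3 4.118.
Rounding down: P2 4, P8 8, P3 4 (total 16).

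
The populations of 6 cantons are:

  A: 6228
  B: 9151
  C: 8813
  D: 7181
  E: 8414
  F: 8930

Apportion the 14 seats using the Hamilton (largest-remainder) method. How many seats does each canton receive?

A: 2, B: 3, C: 2, D: 2, E: 2, F: 3

Total 48717; standard divisor 48717/14 ≈ 3479.786.
Standard quotas: A 1.7898, B 2.6298, C 2.5326, D 2.0636, E 2.4180, F 2.5662.
Lower quotas: A 1, B 2, C 2, D 2, E 2, F 2 (sum 11, leaving 3 seats).
Remainders in descending order: A 0.7898, B 0.6298, F 0.5662, C 0.5326, E 0.4180, D 0.0636.
The surplus seats go to A, B, F.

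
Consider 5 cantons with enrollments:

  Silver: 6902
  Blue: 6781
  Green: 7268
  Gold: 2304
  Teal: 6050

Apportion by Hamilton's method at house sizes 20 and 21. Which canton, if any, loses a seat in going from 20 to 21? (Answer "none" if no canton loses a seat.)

none

At 20 seats: Silver 5, Blue 5, Green 5, Gold 1, Teal 4.
At 21 seats: Silver 5, Blue 5, Green 5, Gold 2, Teal 4.
No canton's allocation decreased.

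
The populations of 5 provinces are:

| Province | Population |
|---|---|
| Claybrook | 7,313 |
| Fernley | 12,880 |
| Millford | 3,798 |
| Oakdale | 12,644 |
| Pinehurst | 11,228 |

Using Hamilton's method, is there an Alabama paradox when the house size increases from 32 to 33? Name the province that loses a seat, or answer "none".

Millford

At 32 seats: Claybrook 5, Fernley 9, Millford 3, Oakdale 8, Pinehurst 7.
At 33 seats: Claybrook 5, Fernley 9, Millford 2, Oakdale 9, Pinehurst 8.
Millford drops from 3 to 2.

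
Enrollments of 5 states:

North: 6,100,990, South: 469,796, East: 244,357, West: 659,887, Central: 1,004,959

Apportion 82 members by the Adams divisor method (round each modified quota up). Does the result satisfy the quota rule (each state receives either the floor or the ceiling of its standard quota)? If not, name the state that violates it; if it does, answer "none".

North

Standard quotas: North 58.995, South 4.543, East 2.363, West 6.381, Central 9.718.
Adams allocation: North 57, South 5, East 3, West 7, Central 10.
North has quota 58.995 (lower 58, upper 59) but receives 57 — outside the quota interval.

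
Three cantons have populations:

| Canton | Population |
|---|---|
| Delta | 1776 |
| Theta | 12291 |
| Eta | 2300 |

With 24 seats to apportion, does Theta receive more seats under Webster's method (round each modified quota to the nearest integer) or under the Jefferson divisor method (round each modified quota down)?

Webster: Delta 3, Theta 18, Eta 3.
Jefferson: Delta 2, Theta 19, Eta 3.
Theta gets 18 under Webster and 19 under Jefferson.

Jefferson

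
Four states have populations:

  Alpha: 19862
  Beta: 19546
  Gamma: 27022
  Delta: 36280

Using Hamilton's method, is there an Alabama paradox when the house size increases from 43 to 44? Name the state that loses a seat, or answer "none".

Alpha

At 43 seats: Alpha 9, Beta 8, Gamma 11, Delta 15.
At 44 seats: Alpha 8, Beta 8, Gamma 12, Delta 16.
Alpha drops from 9 to 8.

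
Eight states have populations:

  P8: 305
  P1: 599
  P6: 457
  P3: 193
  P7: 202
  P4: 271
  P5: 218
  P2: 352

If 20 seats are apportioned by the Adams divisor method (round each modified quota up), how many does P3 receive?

Standard divisor 2597/20 ≈ 129.85; standard quotas: P8 2.349, P1 4.613, P6 3.519, P3 1.486, P7 1.556, P4 2.087, P5 1.679, P2 2.711.
Rounding up gives 3, 5, 4, 2, 2, 3, 2, 3 = 24 seats, so the divisor must be adjusted.
With modified divisor 160: modified quotas P8 1.906, P1 3.744, P6 2.856, P3 1.206, P7 1.262, P4 1.694, P5 1.363, P2 2.200.
Rounding up: P8 2, P1 4, P6 3, P3 2, P7 2, P4 2, P5 2, P2 3 (total 20).
P3 receives 2.

2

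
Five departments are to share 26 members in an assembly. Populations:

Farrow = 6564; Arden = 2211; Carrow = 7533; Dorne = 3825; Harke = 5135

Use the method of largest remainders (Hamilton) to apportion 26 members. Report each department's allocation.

Total 25268; standard divisor 25268/26 ≈ 971.846.
Standard quotas: Farrow 6.7542, Arden 2.2751, Carrow 7.7512, Dorne 3.9358, Harke 5.2838.
Lower quotas: Farrow 6, Arden 2, Carrow 7, Dorne 3, Harke 5 (sum 23, leaving 3 seats).
Remainders in descending order: Dorne 0.9358, Farrow 0.7542, Carrow 0.7512, Harke 0.2838, Arden 0.2751.
The surplus seats go to Dorne, Farrow, Carrow.

Farrow=7, Arden=2, Carrow=8, Dorne=4, Harke=5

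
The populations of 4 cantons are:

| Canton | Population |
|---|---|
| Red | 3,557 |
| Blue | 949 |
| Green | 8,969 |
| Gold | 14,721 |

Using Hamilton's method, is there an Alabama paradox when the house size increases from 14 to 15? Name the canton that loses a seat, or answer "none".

Blue

At 14 seats: Red 2, Blue 1, Green 4, Gold 7.
At 15 seats: Red 2, Blue 0, Green 5, Gold 8.
Blue drops from 1 to 0.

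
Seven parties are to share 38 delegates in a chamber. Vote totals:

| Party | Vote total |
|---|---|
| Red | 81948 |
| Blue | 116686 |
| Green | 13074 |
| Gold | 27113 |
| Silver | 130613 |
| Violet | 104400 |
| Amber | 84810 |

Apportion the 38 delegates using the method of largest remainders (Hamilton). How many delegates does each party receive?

Total 558644; standard divisor 558644/38 ≈ 14701.158.
Standard quotas: Red 5.5743, Blue 7.9372, Green 0.8893, Gold 1.8443, Silver 8.8845, Violet 7.1015, Amber 5.7689.
Lower quotas: Red 5, Blue 7, Green 0, Gold 1, Silver 8, Violet 7, Amber 5 (sum 33, leaving 5 seats).
Remainders in descending order: Blue 0.9372, Green 0.8893, Silver 0.8845, Gold 0.8443, Amber 0.7689, Red 0.5743, Violet 0.1015.
The surplus seats go to Blue, Green, Silver, Gold, Amber.

Red: 5, Blue: 8, Green: 1, Gold: 2, Silver: 9, Violet: 7, Amber: 6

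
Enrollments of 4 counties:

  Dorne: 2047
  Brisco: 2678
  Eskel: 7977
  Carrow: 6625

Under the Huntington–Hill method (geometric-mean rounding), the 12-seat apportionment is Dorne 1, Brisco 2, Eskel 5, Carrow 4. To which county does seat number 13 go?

Carrow

Priority for the next seat is population ÷ (√(s·(s+1))).
Priorities: Dorne 1447.448, Brisco 1093.289, Eskel 1456.394, Carrow 1481.395.
Highest priority: Carrow.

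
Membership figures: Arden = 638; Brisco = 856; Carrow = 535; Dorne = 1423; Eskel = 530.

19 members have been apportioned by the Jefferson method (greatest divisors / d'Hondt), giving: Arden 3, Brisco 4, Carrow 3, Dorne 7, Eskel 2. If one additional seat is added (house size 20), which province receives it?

Priority for the next seat is population ÷ (current seats + 1).
Priorities: Arden 159.500, Brisco 171.200, Carrow 133.750, Dorne 177.875, Eskel 176.667.
Highest priority: Dorne.

Dorne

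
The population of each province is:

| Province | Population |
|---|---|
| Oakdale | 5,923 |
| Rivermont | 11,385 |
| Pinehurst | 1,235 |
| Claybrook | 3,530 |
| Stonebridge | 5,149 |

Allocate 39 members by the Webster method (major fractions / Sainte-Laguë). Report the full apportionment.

Standard divisor 27222/39 ≈ 698; standard quotas: Oakdale 8.486, Rivermont 16.311, Pinehurst 1.769, Claybrook 5.057, Stonebridge 7.377.
Rounding to the nearest integer gives 8, 16, 2, 5, 7 = 38 seats, so the divisor must be adjusted.
With modified divisor 693: modified quotas Oakdale 8.547, Rivermont 16.429, Pinehurst 1.782, Claybrook 5.094, Stonebridge 7.430.
Rounding to the nearest integer: Oakdale 9, Rivermont 16, Pinehurst 2, Claybrook 5, Stonebridge 7 (total 39).

Oakdale 9, Rivermont 16, Pinehurst 2, Claybrook 5, Stonebridge 7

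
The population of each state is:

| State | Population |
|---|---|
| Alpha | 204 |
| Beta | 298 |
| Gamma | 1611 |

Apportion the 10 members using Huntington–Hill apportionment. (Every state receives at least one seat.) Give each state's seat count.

Alpha 1; Beta 1; Gamma 8

With divisor 213: modified quotas Alpha 0.958, Beta 1.399, Gamma 7.563.
Geometric-mean thresholds: Alpha (min 1), Beta √(1·2)=1.414, Gamma √(7·8)=7.483.
Each quota rounded against its threshold gives Alpha 1, Beta 1, Gamma 8 (total 10).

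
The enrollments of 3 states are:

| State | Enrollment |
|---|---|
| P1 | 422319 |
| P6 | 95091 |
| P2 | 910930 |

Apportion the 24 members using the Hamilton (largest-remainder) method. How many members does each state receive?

The standard divisor is 1428340/24 ≈ 59514.167.
Standard quotas: P1 7.0961, P6 1.5978, P2 15.3061.
Lower quotas: P1 7, P6 1, P2 15 (sum 23, leaving 1 seat).
Remainders in descending order: P6 0.5978, P2 0.3061, P1 0.0961.
Largest remainder: P6 receives the extra seat.

P1=7; P6=2; P2=15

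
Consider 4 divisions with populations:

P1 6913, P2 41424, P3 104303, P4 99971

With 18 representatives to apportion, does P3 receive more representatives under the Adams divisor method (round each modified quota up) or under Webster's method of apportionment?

Adams: P1 1, P2 3, P3 7, P4 7.
Webster: P1 0, P2 3, P3 8, P4 7.
P3 gets 7 under Adams and 8 under Webster.

Webster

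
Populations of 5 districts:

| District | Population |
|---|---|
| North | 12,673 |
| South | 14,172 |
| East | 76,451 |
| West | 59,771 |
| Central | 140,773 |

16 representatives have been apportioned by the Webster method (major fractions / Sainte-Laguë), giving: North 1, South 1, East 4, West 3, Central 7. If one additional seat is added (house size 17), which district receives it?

Central

Priority for the next seat is population ÷ (current seats + 0.5).
Priorities: North 8448.667, South 9448.000, East 16989.111, West 17077.429, Central 18769.733.
Highest priority: Central.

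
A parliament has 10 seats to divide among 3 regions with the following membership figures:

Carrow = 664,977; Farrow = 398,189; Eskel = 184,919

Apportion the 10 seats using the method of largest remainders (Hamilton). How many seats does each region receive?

Carrow: 5, Farrow: 3, Eskel: 2

The standard divisor is 1248085/10 ≈ 124808.5.
Standard quotas: Carrow 5.3280, Farrow 3.1904, Eskel 1.4816.
Lower quotas: Carrow 5, Farrow 3, Eskel 1 (sum 9, leaving 1 seat).
Remainders in descending order: Eskel 0.4816, Carrow 0.3280, Farrow 0.1904.
The surplus seat goes to Eskel.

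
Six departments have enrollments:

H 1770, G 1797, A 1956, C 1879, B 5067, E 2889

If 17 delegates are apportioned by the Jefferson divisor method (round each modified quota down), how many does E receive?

3

Standard divisor 15358/17 ≈ 903.412; standard quotas: H 1.959, G 1.989, A 2.165, C 2.080, B 5.609, E 3.198.
Rounding down gives 1, 1, 2, 2, 5, 3 = 14 seats, so the divisor must be adjusted.
With modified divisor 800: modified quotas H 2.212, G 2.246, A 2.445, C 2.349, B 6.334, E 3.611.
Rounding down: H 2, G 2, A 2, C 2, B 6, E 3 (total 17).
E receives 3.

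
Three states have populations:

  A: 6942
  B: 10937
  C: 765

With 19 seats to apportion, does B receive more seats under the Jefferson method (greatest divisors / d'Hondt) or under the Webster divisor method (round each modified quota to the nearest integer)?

Jefferson: A 7, B 12, C 0.
Webster: A 7, B 11, C 1.
B gets 12 under Jefferson and 11 under Webster.

Jefferson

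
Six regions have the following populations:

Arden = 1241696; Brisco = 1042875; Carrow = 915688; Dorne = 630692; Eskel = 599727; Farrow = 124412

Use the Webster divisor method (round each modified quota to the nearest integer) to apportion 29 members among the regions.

Arden=8; Brisco=6; Carrow=6; Dorne=4; Eskel=4; Farrow=1

Standard divisor 4555090/29 ≈ 157072.069; standard quotas: Arden 7.905, Brisco 6.639, Carrow 5.830, Dorne 4.015, Eskel 3.818, Farrow 0.792.
Rounding to the nearest integer gives 8, 7, 6, 4, 4, 1 = 30 seats, so the divisor must be adjusted.
With modified divisor 163000: modified quotas Arden 7.618, Brisco 6.398, Carrow 5.618, Dorne 3.869, Eskel 3.679, Farrow 0.763.
Rounding to the nearest integer: Arden 8, Brisco 6, Carrow 6, Dorne 4, Eskel 4, Farrow 1 (total 29).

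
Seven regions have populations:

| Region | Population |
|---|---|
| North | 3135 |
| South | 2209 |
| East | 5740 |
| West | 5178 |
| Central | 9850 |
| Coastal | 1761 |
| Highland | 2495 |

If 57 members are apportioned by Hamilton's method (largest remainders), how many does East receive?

Total 30368; standard divisor 30368/57 ≈ 532.772.
Standard quotas: North 5.8843, South 4.1462, East 10.7738, West 9.7190, Central 18.4882, Coastal 3.3054, Highland 4.6831.
Lower quotas: North 5, South 4, East 10, West 9, Central 18, Coastal 3, Highland 4 (sum 53, leaving 4 seats).
Remainders in descending order: North 0.8843, East 0.7738, West 0.7190, Highland 0.6831, Central 0.4882, Coastal 0.3054, South 0.1462.
Largest remainders: North, East, West, Highland receive the extra seats.
East receives 11.

11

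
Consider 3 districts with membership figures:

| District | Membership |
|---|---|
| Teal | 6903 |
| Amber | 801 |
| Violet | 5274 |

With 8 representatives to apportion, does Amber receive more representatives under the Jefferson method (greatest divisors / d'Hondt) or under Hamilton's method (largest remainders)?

Hamilton

Jefferson: Teal 5, Amber 0, Violet 3.
Hamilton: Teal 4, Amber 1, Violet 3.
Amber gets 0 under Jefferson and 1 under Hamilton.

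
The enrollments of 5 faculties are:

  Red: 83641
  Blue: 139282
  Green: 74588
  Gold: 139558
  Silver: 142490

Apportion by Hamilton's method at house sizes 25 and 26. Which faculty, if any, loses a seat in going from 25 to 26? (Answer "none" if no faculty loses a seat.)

none

At 25 seats: Red 4, Blue 6, Green 3, Gold 6, Silver 6.
At 26 seats: Red 4, Blue 6, Green 3, Gold 6, Silver 7.
No faculty's allocation decreased.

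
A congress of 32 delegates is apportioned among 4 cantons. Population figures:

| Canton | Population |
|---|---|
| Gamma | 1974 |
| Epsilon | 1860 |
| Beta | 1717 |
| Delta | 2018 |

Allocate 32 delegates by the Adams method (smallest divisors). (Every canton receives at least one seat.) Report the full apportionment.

Gamma=8, Epsilon=8, Beta=7, Delta=9

Standard divisor 7569/32 ≈ 236.531; standard quotas: Gamma 8.346, Epsilon 7.864, Beta 7.259, Delta 8.532.
Rounding up gives 9, 8, 8, 9 = 34 seats, so the divisor must be adjusted.
With modified divisor 250: modified quotas Gamma 7.896, Epsilon 7.440, Beta 6.868, Delta 8.072.
Rounding up: Gamma 8, Epsilon 8, Beta 7, Delta 9 (total 32).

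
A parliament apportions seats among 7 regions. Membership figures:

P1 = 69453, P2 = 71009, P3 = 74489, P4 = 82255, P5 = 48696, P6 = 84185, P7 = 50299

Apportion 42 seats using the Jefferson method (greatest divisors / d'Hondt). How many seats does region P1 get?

Standard divisor 480386/42 ≈ 11437.762; standard quotas: P1 6.072, P2 6.208, P3 6.513, P4 7.192, P5 4.257, P6 7.360, P7 4.398.
Rounding down gives 6, 6, 6, 7, 4, 7, 4 = 40 seats, so the divisor must be adjusted.
With modified divisor 10400: modified quotas P1 6.678, P2 6.828, P3 7.162, P4 7.909, P5 4.682, P6 8.095, P7 4.836.
Rounding down: P1 6, P2 6, P3 7, P4 7, P5 4, P6 8, P7 4 (total 42).
P1 receives 6.

6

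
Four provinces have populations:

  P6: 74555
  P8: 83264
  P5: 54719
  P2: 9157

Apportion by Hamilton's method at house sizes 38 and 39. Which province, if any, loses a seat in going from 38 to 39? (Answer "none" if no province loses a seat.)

At 38 seats: P6 13, P8 14, P5 9, P2 2.
At 39 seats: P6 13, P8 15, P5 10, P2 1.
P2 drops from 2 to 1.

P2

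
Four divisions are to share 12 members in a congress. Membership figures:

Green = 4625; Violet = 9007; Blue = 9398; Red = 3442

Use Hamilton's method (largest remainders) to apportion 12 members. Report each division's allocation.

Green: 2, Violet: 4, Blue: 4, Red: 2

Total 26472; standard divisor 26472/12 = 2206.
Standard quotas: Green 2.0966, Violet 4.0830, Blue 4.2602, Red 1.5603.
Lower quotas: Green 2, Violet 4, Blue 4, Red 1 (sum 11, leaving 1 seat).
Remainders in descending order: Red 0.5603, Blue 0.2602, Green 0.0966, Violet 0.0830.
The surplus seat goes to Red.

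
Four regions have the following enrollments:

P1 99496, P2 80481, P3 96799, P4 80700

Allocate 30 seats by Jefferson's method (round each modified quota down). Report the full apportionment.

Standard divisor 357476/30 ≈ 11915.867; standard quotas: P1 8.350, P2 6.754, P3 8.124, P4 6.772.
Rounding down gives 8, 6, 8, 6 = 28 seats, so the divisor must be adjusted.
With modified divisor 11300: modified quotas P1 8.805, P2 7.122, P3 8.566, P4 7.142.
Rounding down: P1 8, P2 7, P3 8, P4 7 (total 30).

P1: 8, P2: 7, P3: 8, P4: 7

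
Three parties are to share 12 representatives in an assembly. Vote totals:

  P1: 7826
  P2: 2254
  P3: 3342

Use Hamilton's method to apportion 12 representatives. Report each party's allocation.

The standard divisor is 13422/12 ≈ 1118.5.
Standard quotas: P1 6.9969, P2 2.0152, P3 2.9879.
Lower quotas: P1 6, P2 2, P3 2 (sum 10, leaving 2 seats).
Remainders in descending order: P1 0.9969, P3 0.9879, P2 0.0152.
Largest remainders: P1, P3 receive the extra seats.

P1=7, P2=2, P3=3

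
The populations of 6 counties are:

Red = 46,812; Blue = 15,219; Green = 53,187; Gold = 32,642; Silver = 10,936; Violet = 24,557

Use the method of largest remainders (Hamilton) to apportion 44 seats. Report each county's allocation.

Red=11, Blue=4, Green=13, Gold=8, Silver=2, Violet=6

The standard divisor is 183353/44 ≈ 4167.114.
Standard quotas: Red 11.2337, Blue 3.6522, Green 12.7635, Gold 7.8332, Silver 2.6244, Violet 5.8930.
Lower quotas: Red 11, Blue 3, Green 12, Gold 7, Silver 2, Violet 5 (sum 40, leaving 4 seats).
Remainders in descending order: Violet 0.8930, Gold 0.8332, Green 0.7635, Blue 0.6522, Silver 0.6244, Red 0.2337.
The surplus seats go to Violet, Gold, Green, Blue.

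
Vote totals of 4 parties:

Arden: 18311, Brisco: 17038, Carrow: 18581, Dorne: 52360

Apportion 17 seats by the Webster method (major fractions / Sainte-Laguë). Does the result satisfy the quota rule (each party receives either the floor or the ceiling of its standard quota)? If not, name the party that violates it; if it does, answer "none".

Standard quotas: Arden 2.929, Brisco 2.725, Carrow 2.972, Dorne 8.374.
Webster allocation: Arden 3, Brisco 3, Carrow 3, Dorne 8.
Every allocation lies between the lower and upper quota.

none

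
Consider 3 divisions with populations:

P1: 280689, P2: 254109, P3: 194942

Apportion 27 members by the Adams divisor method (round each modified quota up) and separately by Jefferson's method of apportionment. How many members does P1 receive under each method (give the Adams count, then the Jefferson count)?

Adams: P1 10, P2 10, P3 7.
Jefferson: P1 11, P2 9, P3 7.
P1 gets 10 under Adams and 11 under Jefferson.

10 and 11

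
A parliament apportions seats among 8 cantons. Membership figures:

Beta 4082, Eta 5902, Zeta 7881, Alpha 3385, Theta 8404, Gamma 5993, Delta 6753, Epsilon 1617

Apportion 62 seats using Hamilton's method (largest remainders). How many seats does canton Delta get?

Standard divisor: 44017 ÷ 62 ≈ 709.952.
Standard quotas: Beta 5.7497, Eta 8.3132, Zeta 11.1008, Alpha 4.7679, Theta 11.8374, Gamma 8.4414, Delta 9.5119, Epsilon 2.2776.
Lower quotas: Beta 5, Eta 8, Zeta 11, Alpha 4, Theta 11, Gamma 8, Delta 9, Epsilon 2 (sum 58, leaving 4 seats).
Remainders in descending order: Theta 0.8374, Alpha 0.7679, Beta 0.7497, Delta 0.5119, Gamma 0.4414, Eta 0.3132, Epsilon 0.2776, Zeta 0.1008.
The surplus seats go to Theta, Alpha, Beta, Delta.
Delta receives 10.

10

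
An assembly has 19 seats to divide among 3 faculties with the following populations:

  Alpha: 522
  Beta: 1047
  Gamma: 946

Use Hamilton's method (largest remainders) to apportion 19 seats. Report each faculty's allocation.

Alpha: 4, Beta: 8, Gamma: 7

Standard divisor: 2515 ÷ 19 ≈ 132.368.
Standard quotas: Alpha 3.944, Beta 7.910, Gamma 7.147.
Lower quotas: Alpha 3, Beta 7, Gamma 7 (sum 17, leaving 2 seats).
Remainders in descending order: Alpha 0.944, Beta 0.910, Gamma 0.147.
Largest remainders: Alpha, Beta receive the extra seats.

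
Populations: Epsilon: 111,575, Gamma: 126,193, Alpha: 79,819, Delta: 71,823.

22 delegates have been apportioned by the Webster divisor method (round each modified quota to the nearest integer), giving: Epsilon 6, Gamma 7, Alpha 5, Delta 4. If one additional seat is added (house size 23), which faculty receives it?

Epsilon

Priority for the next seat is population ÷ (current seats + 0.5).
Priorities: Epsilon 17165.385, Gamma 16825.733, Alpha 14512.545, Delta 15960.667.
Highest priority: Epsilon.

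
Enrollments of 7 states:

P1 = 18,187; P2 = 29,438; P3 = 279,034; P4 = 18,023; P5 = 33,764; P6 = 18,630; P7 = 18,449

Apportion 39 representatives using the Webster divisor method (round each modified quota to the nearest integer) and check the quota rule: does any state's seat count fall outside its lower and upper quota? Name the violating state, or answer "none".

P3

Standard quotas: P1 1.707, P2 2.763, P3 26.189, P4 1.692, P5 3.169, P6 1.749, P7 1.732.
Webster allocation: P1 2, P2 3, P3 25, P4 2, P5 3, P6 2, P7 2.
P3 has quota 26.189 (lower 26, upper 27) but receives 25 — outside the quota interval.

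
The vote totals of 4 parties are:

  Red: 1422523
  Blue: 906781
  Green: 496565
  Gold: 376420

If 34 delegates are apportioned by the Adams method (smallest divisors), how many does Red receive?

15

Standard divisor 3202289/34 ≈ 94184.971; standard quotas: Red 15.104, Blue 9.628, Green 5.272, Gold 3.997.
Rounding up gives 16, 10, 6, 4 = 36 seats, so the divisor must be adjusted.
With modified divisor 100000: modified quotas Red 14.225, Blue 9.068, Green 4.966, Gold 3.764.
Rounding up: Red 15, Blue 10, Green 5, Gold 4 (total 34).
Red receives 15.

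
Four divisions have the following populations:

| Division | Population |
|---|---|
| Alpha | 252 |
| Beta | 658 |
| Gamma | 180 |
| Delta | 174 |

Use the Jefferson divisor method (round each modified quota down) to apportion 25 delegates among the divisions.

Alpha 5, Beta 14, Gamma 3, Delta 3

Standard divisor 1264/25 ≈ 50.56; standard quotas: Alpha 4.984, Beta 13.014, Gamma 3.560, Delta 3.441.
Rounding down gives 4, 13, 3, 3 = 23 seats, so the divisor must be adjusted.
With modified divisor 46: modified quotas Alpha 5.478, Beta 14.304, Gamma 3.913, Delta 3.783.
Rounding down: Alpha 5, Beta 14, Gamma 3, Delta 3 (total 25).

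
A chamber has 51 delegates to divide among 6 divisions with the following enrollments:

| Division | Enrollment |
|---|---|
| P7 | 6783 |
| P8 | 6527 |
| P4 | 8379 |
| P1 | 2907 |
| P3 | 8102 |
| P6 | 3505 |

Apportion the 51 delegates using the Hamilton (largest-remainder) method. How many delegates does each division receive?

Total 36203; standard divisor 36203/51 ≈ 709.863.
Standard quotas: P7 9.5554, P8 9.1947, P4 11.8037, P1 4.0952, P3 11.4135, P6 4.9376.
Lower quotas: P7 9, P8 9, P4 11, P1 4, P3 11, P6 4 (sum 48, leaving 3 seats).
Remainders in descending order: P6 0.9376, P4 0.8037, P7 0.5554, P3 0.4135, P8 0.1947, P1 0.0952.
The surplus seats go to P6, P4, P7.

P7: 10, P8: 9, P4: 12, P1: 4, P3: 11, P6: 5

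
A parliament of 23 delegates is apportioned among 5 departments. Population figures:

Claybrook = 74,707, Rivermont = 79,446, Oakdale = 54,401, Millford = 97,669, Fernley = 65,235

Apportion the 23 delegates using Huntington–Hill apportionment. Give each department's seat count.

With divisor 16205: modified quotas Claybrook 4.610, Rivermont 4.903, Oakdale 3.357, Millford 6.027, Fernley 4.026.
Geometric-mean thresholds: Claybrook √(4·5)=4.472, Rivermont √(4·5)=4.472, Oakdale √(3·4)=3.464, Millford √(6·7)=6.481, Fernley √(4·5)=4.472.
Each quota rounded against its threshold gives Claybrook 5, Rivermont 5, Oakdale 3, Millford 6, Fernley 4 (total 23).

Claybrook: 5; Rivermont: 5; Oakdale: 3; Millford: 6; Fernley: 4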